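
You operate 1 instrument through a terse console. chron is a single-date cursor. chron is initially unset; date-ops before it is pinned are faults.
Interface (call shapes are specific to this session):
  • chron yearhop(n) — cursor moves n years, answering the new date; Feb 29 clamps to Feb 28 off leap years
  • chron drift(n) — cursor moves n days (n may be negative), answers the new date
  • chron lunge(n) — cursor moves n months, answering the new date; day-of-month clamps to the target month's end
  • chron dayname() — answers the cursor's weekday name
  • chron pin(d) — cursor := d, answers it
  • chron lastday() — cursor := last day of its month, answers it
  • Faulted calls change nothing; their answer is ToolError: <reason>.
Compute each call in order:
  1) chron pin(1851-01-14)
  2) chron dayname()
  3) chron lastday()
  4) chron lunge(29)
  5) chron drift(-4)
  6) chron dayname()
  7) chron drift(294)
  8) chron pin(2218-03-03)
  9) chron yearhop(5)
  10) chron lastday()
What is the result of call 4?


-- chron pin(d: 1851-01-14) : 1851-01-14
-- chron dayname() : Tuesday
-- chron lastday() : 1851-01-31
-- chron lunge(n: 29) : 1853-06-30
-- chron drift(n: -4) : 1853-06-26
-- chron dayname() : Sunday
-- chron drift(n: 294) : 1854-04-16
-- chron pin(d: 2218-03-03) : 2218-03-03
-- chron yearhop(n: 5) : 2223-03-03
-- chron lastday() : 2223-03-31

Answer: 1853-06-30


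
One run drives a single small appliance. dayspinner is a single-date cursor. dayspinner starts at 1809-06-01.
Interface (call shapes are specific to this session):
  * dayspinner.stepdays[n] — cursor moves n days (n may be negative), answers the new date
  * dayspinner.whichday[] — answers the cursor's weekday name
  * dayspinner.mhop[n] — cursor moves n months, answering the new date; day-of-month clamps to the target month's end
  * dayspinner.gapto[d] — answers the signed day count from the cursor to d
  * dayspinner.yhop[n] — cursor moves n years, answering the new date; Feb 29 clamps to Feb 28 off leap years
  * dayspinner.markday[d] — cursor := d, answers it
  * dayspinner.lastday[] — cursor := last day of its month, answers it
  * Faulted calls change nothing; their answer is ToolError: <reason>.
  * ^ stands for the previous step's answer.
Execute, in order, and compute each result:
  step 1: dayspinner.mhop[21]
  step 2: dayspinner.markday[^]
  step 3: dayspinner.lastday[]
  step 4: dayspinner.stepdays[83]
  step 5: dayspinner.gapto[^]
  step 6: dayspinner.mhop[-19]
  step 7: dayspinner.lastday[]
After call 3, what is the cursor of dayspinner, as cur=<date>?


Answer: cur=1811-03-31

Derivation:
→ mhop(n='21')
← 1811-03-01
→ markday(d='^')
← 1811-03-01
→ lastday()
← 1811-03-31
→ stepdays(n='83')
← 1811-06-22
→ gapto(d='^')
← 0
→ mhop(n='-19')
← 1809-11-22
→ lastday()
← 1809-11-30


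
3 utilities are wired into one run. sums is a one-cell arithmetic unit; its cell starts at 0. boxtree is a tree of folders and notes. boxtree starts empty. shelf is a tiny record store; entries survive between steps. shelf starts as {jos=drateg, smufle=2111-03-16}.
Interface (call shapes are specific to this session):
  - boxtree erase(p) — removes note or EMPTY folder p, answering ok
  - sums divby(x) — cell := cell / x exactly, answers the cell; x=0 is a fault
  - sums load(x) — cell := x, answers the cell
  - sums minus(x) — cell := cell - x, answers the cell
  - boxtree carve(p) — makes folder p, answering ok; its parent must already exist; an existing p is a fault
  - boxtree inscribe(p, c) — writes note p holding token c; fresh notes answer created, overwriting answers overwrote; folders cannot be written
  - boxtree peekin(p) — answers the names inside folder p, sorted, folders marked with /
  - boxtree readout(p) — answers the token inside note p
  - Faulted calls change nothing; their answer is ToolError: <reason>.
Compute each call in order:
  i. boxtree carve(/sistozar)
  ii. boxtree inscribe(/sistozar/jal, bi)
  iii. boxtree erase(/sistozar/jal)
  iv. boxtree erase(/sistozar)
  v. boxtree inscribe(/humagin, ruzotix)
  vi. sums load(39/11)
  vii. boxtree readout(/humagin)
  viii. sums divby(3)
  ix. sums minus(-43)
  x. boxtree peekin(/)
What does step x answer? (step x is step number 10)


Answer: [humagin]

Derivation:
% boxtree carve p='/sistozar'
:: ok
% boxtree inscribe p='/sistozar/jal' c='bi'
:: created
% boxtree erase p='/sistozar/jal'
:: ok
% boxtree erase p='/sistozar'
:: ok
% boxtree inscribe p='/humagin' c='ruzotix'
:: created
% sums load x='39/11'
:: 39/11
% boxtree readout p='/humagin'
:: ruzotix
% sums divby x='3'
:: 13/11
% sums minus x='-43'
:: 486/11
% boxtree peekin p='/'
:: [humagin]


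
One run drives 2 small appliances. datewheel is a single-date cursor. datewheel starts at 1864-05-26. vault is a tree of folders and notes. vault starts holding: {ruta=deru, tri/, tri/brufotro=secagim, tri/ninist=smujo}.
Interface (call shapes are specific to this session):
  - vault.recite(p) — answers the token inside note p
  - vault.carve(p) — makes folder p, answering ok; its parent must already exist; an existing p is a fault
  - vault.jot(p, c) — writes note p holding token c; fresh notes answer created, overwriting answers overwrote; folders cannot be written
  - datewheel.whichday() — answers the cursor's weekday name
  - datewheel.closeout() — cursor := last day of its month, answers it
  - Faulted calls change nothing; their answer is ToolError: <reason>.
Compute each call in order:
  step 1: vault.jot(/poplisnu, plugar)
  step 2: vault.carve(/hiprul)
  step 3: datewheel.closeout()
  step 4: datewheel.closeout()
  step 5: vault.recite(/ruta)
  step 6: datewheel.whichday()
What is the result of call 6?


CALL vault.jot[p=/poplisnu; c=plugar]
RET  created
CALL vault.carve[p=/hiprul]
RET  ok
CALL datewheel.closeout[]
RET  1864-05-31
CALL datewheel.closeout[]
RET  1864-05-31
CALL vault.recite[p=/ruta]
RET  deru
CALL datewheel.whichday[]
RET  Tuesday

Answer: Tuesday


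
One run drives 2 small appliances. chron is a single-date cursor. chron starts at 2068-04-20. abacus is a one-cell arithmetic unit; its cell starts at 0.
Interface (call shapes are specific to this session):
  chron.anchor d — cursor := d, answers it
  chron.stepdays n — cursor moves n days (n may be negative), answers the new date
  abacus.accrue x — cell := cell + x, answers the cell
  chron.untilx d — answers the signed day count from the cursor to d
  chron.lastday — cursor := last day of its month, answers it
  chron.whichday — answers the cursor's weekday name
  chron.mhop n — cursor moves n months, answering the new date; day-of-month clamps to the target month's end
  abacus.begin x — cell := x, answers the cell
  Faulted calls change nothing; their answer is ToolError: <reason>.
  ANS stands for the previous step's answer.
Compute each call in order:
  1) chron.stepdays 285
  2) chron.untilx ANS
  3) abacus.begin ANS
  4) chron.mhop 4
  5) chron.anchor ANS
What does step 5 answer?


Answer: 2069-05-30

Derivation:
==> chron.stepdays(285)
<== 2069-01-30
==> chron.untilx(ANS)
<== 0
==> abacus.begin(ANS)
<== 0
==> chron.mhop(4)
<== 2069-05-30
==> chron.anchor(ANS)
<== 2069-05-30


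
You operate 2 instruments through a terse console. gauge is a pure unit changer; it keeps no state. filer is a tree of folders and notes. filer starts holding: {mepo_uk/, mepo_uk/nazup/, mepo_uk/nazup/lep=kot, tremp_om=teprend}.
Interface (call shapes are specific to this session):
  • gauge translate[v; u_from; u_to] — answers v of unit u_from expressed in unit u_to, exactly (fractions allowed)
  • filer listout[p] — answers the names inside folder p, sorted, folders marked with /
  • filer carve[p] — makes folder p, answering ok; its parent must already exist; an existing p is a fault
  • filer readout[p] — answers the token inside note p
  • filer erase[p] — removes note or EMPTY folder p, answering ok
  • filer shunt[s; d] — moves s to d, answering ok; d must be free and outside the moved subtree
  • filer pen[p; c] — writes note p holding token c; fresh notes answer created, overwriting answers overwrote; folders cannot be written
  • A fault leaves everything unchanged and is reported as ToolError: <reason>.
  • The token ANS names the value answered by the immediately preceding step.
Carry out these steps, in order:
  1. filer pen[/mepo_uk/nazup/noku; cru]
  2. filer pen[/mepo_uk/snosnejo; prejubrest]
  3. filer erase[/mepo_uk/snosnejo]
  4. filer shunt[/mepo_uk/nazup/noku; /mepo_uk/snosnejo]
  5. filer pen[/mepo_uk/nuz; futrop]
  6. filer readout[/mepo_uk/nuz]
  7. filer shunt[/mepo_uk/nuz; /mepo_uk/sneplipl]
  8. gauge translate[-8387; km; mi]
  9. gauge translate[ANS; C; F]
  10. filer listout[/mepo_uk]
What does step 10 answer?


Answer: [nazup/, sneplipl, snosnejo]

Derivation:
·→ filer pen(p='/mepo_uk/nazup/noku', c='cru')
·← created
·→ filer pen(p='/mepo_uk/snosnejo', c='prejubrest')
·← created
·→ filer erase(p='/mepo_uk/snosnejo')
·← ok
·→ filer shunt(s='/mepo_uk/nazup/noku', d='/mepo_uk/snosnejo')
·← ok
·→ filer pen(p='/mepo_uk/nuz', c='futrop')
·← created
·→ filer readout(p='/mepo_uk/nuz')
·← futrop
·→ filer shunt(s='/mepo_uk/nuz', d='/mepo_uk/sneplipl')
·← ok
·→ gauge translate(v='-8387', u_from='km', u_to='mi')
·← -131046875/25146
·→ gauge translate(v='ANS', u_from='C', u_to='F')
·← -26119967/2794
·→ filer listout(p='/mepo_uk')
·← [nazup/, sneplipl, snosnejo]


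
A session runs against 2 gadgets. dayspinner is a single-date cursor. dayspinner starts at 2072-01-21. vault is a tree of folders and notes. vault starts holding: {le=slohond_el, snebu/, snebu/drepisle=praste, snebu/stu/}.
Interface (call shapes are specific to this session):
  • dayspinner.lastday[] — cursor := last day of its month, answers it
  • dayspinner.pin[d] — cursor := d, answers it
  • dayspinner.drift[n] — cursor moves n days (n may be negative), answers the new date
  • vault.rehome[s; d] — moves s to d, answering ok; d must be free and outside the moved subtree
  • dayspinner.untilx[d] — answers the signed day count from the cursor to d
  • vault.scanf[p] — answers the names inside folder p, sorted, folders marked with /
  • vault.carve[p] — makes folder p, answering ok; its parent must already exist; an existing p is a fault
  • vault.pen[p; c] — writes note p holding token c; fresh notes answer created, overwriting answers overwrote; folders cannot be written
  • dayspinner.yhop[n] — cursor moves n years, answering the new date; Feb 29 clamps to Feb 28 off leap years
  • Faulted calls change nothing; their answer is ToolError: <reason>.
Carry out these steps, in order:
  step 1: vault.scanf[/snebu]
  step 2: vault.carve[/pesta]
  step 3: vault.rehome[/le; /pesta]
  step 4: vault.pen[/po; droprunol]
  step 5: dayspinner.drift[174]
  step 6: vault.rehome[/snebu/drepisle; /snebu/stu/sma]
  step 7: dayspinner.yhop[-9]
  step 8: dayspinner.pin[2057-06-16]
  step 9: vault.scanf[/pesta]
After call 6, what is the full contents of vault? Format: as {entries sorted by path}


Next I call scanf using p→/snebu, giving [drepisle, stu/].
Next I call carve using p→/pesta, yielding ok.
Next I call rehome using s→/le, d→/pesta, → ToolError: exists.
I invoke pen using p→/po, c→droprunol, which returns created.
Invoking drift using n→174, and see 2072-07-13.
I use rehome using s→/snebu/drepisle, d→/snebu/stu/sma, — result: ok.
I call yhop using n→-9, — result: 2063-07-13.
I run pin using d→2057-06-16, giving 2057-06-16.
Invoking scanf using p→/pesta, and get [].

Answer: {le=slohond_el, pesta/, po=droprunol, snebu/, snebu/stu/, snebu/stu/sma=praste}


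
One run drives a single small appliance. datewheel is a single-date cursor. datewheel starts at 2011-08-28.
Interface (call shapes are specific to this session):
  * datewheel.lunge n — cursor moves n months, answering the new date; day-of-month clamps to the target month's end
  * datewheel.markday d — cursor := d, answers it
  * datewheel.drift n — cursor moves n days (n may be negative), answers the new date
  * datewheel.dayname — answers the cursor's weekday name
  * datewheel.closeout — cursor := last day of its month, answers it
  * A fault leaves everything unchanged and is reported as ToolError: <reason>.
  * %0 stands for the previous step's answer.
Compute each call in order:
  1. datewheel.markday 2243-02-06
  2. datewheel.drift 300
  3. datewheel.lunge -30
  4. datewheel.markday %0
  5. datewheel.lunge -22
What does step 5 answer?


Answer: 2239-08-03

Derivation:
>> datewheel.markday(2243-02-06)
<< 2243-02-06
>> datewheel.drift(300)
<< 2243-12-03
>> datewheel.lunge(-30)
<< 2241-06-03
>> datewheel.markday(%0)
<< 2241-06-03
>> datewheel.lunge(-22)
<< 2239-08-03


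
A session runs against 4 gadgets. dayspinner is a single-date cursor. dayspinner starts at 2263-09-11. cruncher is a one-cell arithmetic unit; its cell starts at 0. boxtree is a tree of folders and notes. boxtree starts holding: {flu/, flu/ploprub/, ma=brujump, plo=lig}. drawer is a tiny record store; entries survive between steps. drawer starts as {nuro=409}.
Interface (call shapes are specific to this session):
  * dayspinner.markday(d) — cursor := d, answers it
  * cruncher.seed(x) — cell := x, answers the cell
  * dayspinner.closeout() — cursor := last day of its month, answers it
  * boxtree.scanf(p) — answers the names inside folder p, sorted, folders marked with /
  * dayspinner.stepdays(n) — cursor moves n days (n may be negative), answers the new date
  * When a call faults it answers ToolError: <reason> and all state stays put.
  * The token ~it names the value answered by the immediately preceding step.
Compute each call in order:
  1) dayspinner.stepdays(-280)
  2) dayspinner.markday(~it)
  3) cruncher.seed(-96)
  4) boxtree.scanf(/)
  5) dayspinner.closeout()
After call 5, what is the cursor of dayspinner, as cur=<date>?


Answer: cur=2262-12-31

Derivation:
Then dayspinner.stepdays(n=-280), and observe 2262-12-05.
Using dayspinner.markday(d=~it), and observe 2262-12-05.
Next I call cruncher.seed(x=-96), yielding -96.
I call boxtree.scanf(p=/), → [flu/, ma, plo].
I use dayspinner.closeout, giving 2262-12-31.


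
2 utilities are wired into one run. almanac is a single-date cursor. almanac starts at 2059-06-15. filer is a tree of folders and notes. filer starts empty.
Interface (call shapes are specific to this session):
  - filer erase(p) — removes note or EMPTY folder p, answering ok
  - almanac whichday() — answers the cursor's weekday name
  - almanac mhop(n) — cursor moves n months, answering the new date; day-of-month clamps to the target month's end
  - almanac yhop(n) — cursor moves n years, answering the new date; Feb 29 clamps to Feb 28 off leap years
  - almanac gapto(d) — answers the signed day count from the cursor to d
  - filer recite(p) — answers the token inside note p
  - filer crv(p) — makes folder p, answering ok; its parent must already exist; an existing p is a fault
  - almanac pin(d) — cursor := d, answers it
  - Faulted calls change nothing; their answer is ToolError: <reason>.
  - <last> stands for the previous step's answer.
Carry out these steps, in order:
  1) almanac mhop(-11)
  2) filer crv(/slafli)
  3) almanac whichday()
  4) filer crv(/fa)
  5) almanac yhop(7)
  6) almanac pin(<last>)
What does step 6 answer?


Act: almanac mhop[n=-11]
Obs: 2058-07-15
Act: filer crv[p=/slafli]
Obs: ok
Act: almanac whichday[]
Obs: Monday
Act: filer crv[p=/fa]
Obs: ok
Act: almanac yhop[n=7]
Obs: 2065-07-15
Act: almanac pin[d=<last>]
Obs: 2065-07-15

Answer: 2065-07-15


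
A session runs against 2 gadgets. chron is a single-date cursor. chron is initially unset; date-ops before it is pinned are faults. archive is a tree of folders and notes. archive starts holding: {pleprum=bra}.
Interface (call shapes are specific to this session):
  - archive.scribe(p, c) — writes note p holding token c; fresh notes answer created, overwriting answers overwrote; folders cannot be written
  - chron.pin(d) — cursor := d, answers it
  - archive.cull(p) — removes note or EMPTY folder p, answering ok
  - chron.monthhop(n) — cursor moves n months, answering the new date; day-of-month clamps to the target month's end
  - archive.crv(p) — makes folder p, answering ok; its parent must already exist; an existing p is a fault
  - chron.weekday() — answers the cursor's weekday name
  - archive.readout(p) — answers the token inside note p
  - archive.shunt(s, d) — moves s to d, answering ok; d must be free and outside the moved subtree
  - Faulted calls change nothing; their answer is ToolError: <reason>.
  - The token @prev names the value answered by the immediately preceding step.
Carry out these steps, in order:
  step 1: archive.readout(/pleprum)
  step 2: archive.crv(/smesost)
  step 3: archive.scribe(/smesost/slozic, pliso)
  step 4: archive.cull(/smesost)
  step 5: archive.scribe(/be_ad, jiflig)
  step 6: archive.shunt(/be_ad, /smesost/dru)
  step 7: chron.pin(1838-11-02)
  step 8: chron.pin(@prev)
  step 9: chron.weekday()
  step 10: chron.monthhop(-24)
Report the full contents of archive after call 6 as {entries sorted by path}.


Answer: {pleprum=bra, smesost/, smesost/dru=jiflig, smesost/slozic=pliso}

Derivation:
% readout p=/pleprum
:: bra
% crv p=/smesost
:: ok
% scribe p=/smesost/slozic c=pliso
:: created
% cull p=/smesost
:: ToolError: not empty
% scribe p=/be_ad c=jiflig
:: created
% shunt s=/be_ad d=/smesost/dru
:: ok
% pin d=1838-11-02
:: 1838-11-02
% pin d=@prev
:: 1838-11-02
% weekday
:: Friday
% monthhop n=-24
:: 1836-11-02


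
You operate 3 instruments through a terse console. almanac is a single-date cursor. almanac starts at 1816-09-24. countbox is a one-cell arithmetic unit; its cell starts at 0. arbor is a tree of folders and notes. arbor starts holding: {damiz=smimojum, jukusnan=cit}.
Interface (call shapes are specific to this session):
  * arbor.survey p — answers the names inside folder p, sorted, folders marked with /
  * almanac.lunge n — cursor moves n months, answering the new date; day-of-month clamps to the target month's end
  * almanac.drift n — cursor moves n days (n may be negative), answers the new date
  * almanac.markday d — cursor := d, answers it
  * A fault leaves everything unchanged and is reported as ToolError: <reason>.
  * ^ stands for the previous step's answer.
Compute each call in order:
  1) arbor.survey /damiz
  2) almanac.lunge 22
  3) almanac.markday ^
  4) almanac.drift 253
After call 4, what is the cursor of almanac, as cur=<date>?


I invoke survey passing /damiz, which returns ToolError: not a directory.
Now I run lunge passing 22, and get 1818-07-24.
I try markday passing ^, and see 1818-07-24.
I run drift passing 253: 1819-04-03.

Answer: cur=1819-04-03


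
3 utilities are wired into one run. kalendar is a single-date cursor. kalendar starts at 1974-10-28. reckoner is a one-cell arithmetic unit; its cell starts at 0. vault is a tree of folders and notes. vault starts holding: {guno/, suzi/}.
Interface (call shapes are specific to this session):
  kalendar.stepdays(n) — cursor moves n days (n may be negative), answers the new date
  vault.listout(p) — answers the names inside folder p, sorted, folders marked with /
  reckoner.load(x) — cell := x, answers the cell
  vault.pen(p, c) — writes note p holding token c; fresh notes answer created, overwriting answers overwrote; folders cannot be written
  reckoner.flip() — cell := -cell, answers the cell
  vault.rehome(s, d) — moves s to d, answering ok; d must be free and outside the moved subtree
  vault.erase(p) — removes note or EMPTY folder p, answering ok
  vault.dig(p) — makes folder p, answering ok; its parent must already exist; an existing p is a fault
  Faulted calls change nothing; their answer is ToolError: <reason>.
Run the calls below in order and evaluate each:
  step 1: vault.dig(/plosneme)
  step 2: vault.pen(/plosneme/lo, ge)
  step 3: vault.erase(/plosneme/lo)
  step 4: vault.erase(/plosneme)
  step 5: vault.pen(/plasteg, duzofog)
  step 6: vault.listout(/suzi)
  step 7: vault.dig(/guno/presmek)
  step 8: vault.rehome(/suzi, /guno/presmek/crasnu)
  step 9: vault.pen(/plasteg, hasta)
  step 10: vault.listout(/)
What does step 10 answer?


Invoking dig using p: /plosneme, — result: ok.
I run pen using p: /plosneme/lo, c: ge, which returns created.
I run erase using p: /plosneme/lo, giving ok.
Next I call erase using p: /plosneme, which returns ok.
Invoking pen using p: /plasteg, c: duzofog, — result: created.
I try listout using p: /suzi, which returns [].
Invoking dig using p: /guno/presmek: ok.
Next I call rehome using s: /suzi, d: /guno/presmek/crasnu, which returns ok.
Then pen using p: /plasteg, c: hasta: overwrote.
Next I call listout using p: /, giving [guno/, plasteg].

Answer: [guno/, plasteg]


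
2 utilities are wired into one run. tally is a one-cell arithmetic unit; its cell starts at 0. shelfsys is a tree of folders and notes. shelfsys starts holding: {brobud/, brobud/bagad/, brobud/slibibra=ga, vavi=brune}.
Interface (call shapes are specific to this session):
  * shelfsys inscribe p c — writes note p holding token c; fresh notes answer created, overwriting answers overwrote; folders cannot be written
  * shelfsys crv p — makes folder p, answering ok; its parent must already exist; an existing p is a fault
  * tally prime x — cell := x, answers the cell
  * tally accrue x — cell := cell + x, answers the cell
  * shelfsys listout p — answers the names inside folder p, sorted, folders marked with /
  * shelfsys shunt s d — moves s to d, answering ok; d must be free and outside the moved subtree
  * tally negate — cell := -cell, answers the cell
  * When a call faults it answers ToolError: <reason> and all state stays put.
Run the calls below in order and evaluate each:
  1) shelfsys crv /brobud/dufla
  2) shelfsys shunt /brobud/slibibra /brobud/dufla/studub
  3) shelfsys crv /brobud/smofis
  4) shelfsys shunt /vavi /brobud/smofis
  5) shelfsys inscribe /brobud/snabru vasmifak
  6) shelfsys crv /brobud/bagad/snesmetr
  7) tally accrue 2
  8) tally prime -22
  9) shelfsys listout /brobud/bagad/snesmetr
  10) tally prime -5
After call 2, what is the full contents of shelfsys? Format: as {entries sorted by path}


-> shelfsys crv(/brobud/dufla)
<- ok
-> shelfsys shunt(/brobud/slibibra, /brobud/dufla/studub)
<- ok
-> shelfsys crv(/brobud/smofis)
<- ok
-> shelfsys shunt(/vavi, /brobud/smofis)
<- ToolError: exists
-> shelfsys inscribe(/brobud/snabru, vasmifak)
<- created
-> shelfsys crv(/brobud/bagad/snesmetr)
<- ok
-> tally accrue(2)
<- 2
-> tally prime(-22)
<- -22
-> shelfsys listout(/brobud/bagad/snesmetr)
<- []
-> tally prime(-5)
<- -5

Answer: {brobud/, brobud/bagad/, brobud/dufla/, brobud/dufla/studub=ga, vavi=brune}


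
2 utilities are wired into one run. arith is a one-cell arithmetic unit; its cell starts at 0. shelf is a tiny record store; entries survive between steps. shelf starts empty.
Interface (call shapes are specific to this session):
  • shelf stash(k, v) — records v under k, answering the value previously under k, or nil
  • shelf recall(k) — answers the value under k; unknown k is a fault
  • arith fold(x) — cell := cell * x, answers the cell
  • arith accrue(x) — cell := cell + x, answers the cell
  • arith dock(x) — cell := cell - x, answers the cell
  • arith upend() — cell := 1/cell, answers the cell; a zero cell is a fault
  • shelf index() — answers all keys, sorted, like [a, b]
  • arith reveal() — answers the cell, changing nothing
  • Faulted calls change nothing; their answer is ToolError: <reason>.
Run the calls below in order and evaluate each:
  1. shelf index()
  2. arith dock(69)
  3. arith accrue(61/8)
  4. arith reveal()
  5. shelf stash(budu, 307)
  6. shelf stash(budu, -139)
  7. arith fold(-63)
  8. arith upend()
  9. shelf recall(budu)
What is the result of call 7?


-> shelf index()
<- []
-> arith dock(x=69)
<- -69
-> arith accrue(x=61/8)
<- -491/8
-> arith reveal()
<- -491/8
-> shelf stash(k=budu, v=307)
<- nil
-> shelf stash(k=budu, v=-139)
<- 307
-> arith fold(x=-63)
<- 30933/8
-> arith upend()
<- 8/30933
-> shelf recall(k=budu)
<- -139

Answer: 30933/8


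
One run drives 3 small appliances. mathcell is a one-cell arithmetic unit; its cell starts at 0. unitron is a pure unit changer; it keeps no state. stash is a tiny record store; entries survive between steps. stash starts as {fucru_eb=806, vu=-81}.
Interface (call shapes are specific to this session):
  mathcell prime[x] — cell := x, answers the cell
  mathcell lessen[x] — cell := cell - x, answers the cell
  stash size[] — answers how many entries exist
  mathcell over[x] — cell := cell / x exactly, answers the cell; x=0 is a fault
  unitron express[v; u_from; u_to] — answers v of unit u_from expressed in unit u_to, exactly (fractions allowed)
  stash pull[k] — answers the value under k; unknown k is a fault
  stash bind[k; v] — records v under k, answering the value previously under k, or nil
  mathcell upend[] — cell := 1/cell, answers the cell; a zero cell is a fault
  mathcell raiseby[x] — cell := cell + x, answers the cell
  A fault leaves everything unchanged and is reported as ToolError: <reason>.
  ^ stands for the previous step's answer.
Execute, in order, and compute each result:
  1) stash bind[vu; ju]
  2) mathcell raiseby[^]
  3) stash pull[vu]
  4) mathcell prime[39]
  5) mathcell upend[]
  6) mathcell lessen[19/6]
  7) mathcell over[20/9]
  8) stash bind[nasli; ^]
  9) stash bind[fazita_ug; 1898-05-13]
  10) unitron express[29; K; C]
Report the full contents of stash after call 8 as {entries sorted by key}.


Answer: {fucru_eb=806, nasli=-147/104, vu=ju}

Derivation:
→ stash bind(k='vu', v='ju')
← -81
→ mathcell raiseby(x='^')
← -81
→ stash pull(k='vu')
← ju
→ mathcell prime(x='39')
← 39
→ mathcell upend()
← 1/39
→ mathcell lessen(x='19/6')
← -245/78
→ mathcell over(x='20/9')
← -147/104
→ stash bind(k='nasli', v='^')
← nil
→ stash bind(k='fazita_ug', v='1898-05-13')
← nil
→ unitron express(v='29', u_from='K', u_to='C')
← -4883/20


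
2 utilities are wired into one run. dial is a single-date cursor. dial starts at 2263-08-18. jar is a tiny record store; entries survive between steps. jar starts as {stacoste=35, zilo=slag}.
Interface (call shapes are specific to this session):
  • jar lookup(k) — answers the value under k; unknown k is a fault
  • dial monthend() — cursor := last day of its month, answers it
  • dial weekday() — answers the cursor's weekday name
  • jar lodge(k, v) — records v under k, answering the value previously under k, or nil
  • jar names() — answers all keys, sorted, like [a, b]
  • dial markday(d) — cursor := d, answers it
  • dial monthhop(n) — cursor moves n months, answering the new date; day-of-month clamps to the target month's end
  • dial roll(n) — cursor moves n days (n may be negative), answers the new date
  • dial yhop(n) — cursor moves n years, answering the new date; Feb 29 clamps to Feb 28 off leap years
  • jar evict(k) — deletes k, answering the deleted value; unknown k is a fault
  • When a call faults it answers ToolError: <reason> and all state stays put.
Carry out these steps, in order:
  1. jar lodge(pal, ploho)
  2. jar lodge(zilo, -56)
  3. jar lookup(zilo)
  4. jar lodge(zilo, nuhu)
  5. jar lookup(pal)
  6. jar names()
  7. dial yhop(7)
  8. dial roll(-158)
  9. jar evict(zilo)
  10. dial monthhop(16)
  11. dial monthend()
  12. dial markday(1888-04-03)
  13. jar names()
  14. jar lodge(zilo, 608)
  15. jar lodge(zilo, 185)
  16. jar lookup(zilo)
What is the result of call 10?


CALL jar lodge[k→pal; v→ploho]
RET  nil
CALL jar lodge[k→zilo; v→-56]
RET  slag
CALL jar lookup[k→zilo]
RET  -56
CALL jar lodge[k→zilo; v→nuhu]
RET  -56
CALL jar lookup[k→pal]
RET  ploho
CALL jar names[]
RET  [pal, stacoste, zilo]
CALL dial yhop[n→7]
RET  2270-08-18
CALL dial roll[n→-158]
RET  2270-03-13
CALL jar evict[k→zilo]
RET  nuhu
CALL dial monthhop[n→16]
RET  2271-07-13
CALL dial monthend[]
RET  2271-07-31
CALL dial markday[d→1888-04-03]
RET  1888-04-03
CALL jar names[]
RET  [pal, stacoste]
CALL jar lodge[k→zilo; v→608]
RET  nil
CALL jar lodge[k→zilo; v→185]
RET  608
CALL jar lookup[k→zilo]
RET  185

Answer: 2271-07-13


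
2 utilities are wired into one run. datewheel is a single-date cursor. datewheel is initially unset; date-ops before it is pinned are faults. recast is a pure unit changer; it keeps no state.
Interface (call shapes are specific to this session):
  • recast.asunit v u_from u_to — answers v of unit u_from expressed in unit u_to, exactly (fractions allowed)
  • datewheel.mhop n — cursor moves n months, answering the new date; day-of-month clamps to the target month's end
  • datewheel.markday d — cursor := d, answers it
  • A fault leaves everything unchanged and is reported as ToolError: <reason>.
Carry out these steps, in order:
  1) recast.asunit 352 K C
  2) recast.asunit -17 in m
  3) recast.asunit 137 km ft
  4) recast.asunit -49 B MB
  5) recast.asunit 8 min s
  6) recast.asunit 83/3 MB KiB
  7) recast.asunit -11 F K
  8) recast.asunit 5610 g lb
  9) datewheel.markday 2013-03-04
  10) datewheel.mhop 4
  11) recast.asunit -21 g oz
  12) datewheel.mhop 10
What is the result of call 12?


Answer: 2014-05-04

Derivation:
;; 1. recast.asunit(v=352, u_from=K, u_to=C) -> 1577/20
;; 2. recast.asunit(v=-17, u_from=in, u_to=m) -> -2159/5000
;; 3. recast.asunit(v=137, u_from=km, u_to=ft) -> 171250000/381
;; 4. recast.asunit(v=-49, u_from=B, u_to=MB) -> -49/1000000
;; 5. recast.asunit(v=8, u_from=min, u_to=s) -> 480
;; 6. recast.asunit(v=83/3, u_from=MB, u_to=KiB) -> 1296875/48
;; 7. recast.asunit(v=-11, u_from=F, u_to=K) -> 44867/180
;; 8. recast.asunit(v=5610, u_from=g, u_to=lb) -> 51000000/4123567
;; 9. datewheel.markday(d=2013-03-04) -> 2013-03-04
;; 10. datewheel.mhop(n=4) -> 2013-07-04
;; 11. recast.asunit(v=-21, u_from=g, u_to=oz) -> -4800000/6479891
;; 12. datewheel.mhop(n=10) -> 2014-05-04


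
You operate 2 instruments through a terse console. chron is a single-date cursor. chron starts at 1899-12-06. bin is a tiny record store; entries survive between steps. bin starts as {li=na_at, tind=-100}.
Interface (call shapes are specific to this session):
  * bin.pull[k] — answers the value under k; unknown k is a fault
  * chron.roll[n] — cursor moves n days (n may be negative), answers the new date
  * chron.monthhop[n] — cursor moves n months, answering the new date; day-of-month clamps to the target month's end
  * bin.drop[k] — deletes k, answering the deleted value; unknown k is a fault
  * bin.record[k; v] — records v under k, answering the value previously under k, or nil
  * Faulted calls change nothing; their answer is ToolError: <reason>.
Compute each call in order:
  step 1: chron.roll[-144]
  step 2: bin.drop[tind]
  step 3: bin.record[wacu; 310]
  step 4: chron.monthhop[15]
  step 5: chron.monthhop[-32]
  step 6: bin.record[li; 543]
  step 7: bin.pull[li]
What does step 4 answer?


// 1. chron.roll(n: -144) ~> 1899-07-15
// 2. bin.drop(k: tind) ~> -100
// 3. bin.record(k: wacu, v: 310) ~> nil
// 4. chron.monthhop(n: 15) ~> 1900-10-15
// 5. chron.monthhop(n: -32) ~> 1898-02-15
// 6. bin.record(k: li, v: 543) ~> na_at
// 7. bin.pull(k: li) ~> 543

Answer: 1900-10-15


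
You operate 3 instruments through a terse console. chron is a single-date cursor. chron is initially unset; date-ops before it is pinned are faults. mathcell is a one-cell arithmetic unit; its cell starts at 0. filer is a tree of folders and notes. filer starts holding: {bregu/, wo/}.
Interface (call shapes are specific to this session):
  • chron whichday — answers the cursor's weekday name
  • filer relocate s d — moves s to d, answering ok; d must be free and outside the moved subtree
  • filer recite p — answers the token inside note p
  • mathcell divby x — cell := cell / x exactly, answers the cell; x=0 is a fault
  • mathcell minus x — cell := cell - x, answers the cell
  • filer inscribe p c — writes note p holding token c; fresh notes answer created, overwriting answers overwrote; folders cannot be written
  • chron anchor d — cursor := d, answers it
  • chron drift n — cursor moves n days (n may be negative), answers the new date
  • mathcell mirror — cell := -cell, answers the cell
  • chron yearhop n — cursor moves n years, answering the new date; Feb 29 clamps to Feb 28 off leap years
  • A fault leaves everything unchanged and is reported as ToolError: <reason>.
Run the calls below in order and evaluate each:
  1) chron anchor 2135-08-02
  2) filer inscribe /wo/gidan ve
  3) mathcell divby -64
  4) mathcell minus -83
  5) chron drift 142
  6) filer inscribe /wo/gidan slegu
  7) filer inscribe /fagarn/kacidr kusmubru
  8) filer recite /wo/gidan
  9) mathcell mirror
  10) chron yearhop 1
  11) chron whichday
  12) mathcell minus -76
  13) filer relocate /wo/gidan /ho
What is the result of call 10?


;; chron anchor(d='2135-08-02') : 2135-08-02
;; filer inscribe(p='/wo/gidan', c='ve') : created
;; mathcell divby(x='-64') : 0
;; mathcell minus(x='-83') : 83
;; chron drift(n='142') : 2135-12-22
;; filer inscribe(p='/wo/gidan', c='slegu') : overwrote
;; filer inscribe(p='/fagarn/kacidr', c='kusmubru') : ToolError: no parent
;; filer recite(p='/wo/gidan') : slegu
;; mathcell mirror() : -83
;; chron yearhop(n='1') : 2136-12-22
;; chron whichday() : Saturday
;; mathcell minus(x='-76') : -7
;; filer relocate(s='/wo/gidan', d='/ho') : ok

Answer: 2136-12-22


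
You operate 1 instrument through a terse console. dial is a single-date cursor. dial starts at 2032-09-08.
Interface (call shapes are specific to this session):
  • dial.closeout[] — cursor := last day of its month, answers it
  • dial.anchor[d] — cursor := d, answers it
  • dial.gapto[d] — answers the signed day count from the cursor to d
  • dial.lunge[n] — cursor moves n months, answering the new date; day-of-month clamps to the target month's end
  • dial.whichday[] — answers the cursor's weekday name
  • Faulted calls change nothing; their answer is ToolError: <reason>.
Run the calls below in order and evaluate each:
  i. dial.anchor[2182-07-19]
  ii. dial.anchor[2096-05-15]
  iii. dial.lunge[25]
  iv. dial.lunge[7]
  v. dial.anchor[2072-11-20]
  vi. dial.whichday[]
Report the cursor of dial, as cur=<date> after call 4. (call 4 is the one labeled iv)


Answer: cur=2099-01-15

Derivation:
> dial.anchor d: 2182-07-19
= 2182-07-19
> dial.anchor d: 2096-05-15
= 2096-05-15
> dial.lunge n: 25
= 2098-06-15
> dial.lunge n: 7
= 2099-01-15
> dial.anchor d: 2072-11-20
= 2072-11-20
> dial.whichday
= Sunday


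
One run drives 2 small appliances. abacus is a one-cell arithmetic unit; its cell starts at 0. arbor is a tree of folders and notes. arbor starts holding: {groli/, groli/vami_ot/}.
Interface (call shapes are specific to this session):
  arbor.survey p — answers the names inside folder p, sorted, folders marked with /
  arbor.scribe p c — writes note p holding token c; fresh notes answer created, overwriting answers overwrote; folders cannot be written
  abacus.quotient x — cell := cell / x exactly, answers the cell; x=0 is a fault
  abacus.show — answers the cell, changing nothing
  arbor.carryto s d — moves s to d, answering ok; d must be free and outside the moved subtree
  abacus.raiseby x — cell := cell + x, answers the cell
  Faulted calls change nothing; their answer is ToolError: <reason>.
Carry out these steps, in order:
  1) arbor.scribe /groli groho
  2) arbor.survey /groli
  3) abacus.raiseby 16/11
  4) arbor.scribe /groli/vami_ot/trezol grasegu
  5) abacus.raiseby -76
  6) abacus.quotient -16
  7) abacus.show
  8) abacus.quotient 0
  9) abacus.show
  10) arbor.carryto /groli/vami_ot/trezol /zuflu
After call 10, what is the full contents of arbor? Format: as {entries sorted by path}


Answer: {groli/, groli/vami_ot/, zuflu=grasegu}

Derivation:
·→ arbor.scribe(/groli, groho)
·← ToolError: is a directory
·→ arbor.survey(/groli)
·← [vami_ot/]
·→ abacus.raiseby(16/11)
·← 16/11
·→ arbor.scribe(/groli/vami_ot/trezol, grasegu)
·← created
·→ abacus.raiseby(-76)
·← -820/11
·→ abacus.quotient(-16)
·← 205/44
·→ abacus.show()
·← 205/44
·→ abacus.quotient(0)
·← ToolError: division by zero
·→ abacus.show()
·← 205/44
·→ arbor.carryto(/groli/vami_ot/trezol, /zuflu)
·← ok


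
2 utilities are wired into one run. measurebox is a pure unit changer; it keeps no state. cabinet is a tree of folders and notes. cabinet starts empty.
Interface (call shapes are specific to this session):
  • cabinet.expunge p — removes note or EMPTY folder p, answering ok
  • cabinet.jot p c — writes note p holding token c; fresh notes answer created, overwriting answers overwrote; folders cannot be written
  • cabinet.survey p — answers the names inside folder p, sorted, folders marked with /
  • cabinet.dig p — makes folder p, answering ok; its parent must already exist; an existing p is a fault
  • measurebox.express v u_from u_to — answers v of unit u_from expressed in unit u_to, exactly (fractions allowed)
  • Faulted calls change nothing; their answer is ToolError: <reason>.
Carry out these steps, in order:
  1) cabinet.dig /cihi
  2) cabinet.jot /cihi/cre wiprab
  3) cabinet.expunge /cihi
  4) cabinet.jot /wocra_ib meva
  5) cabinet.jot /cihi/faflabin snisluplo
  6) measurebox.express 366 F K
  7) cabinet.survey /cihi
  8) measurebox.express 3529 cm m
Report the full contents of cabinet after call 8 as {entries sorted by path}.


% cabinet.dig p: /cihi
[out] ok
% cabinet.jot p: /cihi/cre c: wiprab
[out] created
% cabinet.expunge p: /cihi
[out] ToolError: not empty
% cabinet.jot p: /wocra_ib c: meva
[out] created
% cabinet.jot p: /cihi/faflabin c: snisluplo
[out] created
% measurebox.express v: 366 u_from: F u_to: K
[out] 82567/180
% cabinet.survey p: /cihi
[out] [cre, faflabin]
% measurebox.express v: 3529 u_from: cm u_to: m
[out] 3529/100

Answer: {cihi/, cihi/cre=wiprab, cihi/faflabin=snisluplo, wocra_ib=meva}


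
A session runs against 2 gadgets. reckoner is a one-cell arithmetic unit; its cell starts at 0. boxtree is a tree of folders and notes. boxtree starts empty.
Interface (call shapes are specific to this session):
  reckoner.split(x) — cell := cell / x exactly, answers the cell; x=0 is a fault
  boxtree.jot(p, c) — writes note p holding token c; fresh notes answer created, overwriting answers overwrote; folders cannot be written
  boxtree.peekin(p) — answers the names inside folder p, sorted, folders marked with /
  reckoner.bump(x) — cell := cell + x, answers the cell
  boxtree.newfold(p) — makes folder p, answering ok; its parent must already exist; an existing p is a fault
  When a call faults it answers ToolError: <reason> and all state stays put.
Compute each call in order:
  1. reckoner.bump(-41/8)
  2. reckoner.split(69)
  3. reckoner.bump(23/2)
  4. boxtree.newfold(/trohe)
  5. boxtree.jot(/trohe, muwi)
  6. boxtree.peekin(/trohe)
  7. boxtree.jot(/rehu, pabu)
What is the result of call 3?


Answer: 6307/552

Derivation:
$ reckoner.bump x=-41/8
:: -41/8
$ reckoner.split x=69
:: -41/552
$ reckoner.bump x=23/2
:: 6307/552
$ boxtree.newfold p=/trohe
:: ok
$ boxtree.jot p=/trohe c=muwi
:: ToolError: is a directory
$ boxtree.peekin p=/trohe
:: []
$ boxtree.jot p=/rehu c=pabu
:: created


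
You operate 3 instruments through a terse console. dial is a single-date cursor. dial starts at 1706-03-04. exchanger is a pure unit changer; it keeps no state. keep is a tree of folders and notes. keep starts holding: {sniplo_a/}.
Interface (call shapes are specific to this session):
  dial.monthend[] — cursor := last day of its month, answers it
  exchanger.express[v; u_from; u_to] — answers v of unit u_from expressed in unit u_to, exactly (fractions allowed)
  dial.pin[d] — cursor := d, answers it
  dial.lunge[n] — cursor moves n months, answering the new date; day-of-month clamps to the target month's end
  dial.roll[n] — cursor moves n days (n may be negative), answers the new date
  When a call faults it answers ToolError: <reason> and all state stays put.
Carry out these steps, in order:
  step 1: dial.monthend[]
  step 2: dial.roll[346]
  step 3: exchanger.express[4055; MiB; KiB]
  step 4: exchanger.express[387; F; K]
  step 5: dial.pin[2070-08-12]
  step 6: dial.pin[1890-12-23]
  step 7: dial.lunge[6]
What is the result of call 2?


Answer: 1707-03-12

Derivation:
I call monthend, — result: 1706-03-31.
Next I call roll(n=346), which returns 1707-03-12.
Then express(v=4055, u_from=MiB, u_to=KiB), and observe 4152320.
I run express(v=387, u_from=F, u_to=K), — result: 84667/180.
Now I run pin(d=2070-08-12): 2070-08-12.
I use pin(d=1890-12-23), and see 1890-12-23.
Calling lunge(n=6), which returns 1891-06-23.
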